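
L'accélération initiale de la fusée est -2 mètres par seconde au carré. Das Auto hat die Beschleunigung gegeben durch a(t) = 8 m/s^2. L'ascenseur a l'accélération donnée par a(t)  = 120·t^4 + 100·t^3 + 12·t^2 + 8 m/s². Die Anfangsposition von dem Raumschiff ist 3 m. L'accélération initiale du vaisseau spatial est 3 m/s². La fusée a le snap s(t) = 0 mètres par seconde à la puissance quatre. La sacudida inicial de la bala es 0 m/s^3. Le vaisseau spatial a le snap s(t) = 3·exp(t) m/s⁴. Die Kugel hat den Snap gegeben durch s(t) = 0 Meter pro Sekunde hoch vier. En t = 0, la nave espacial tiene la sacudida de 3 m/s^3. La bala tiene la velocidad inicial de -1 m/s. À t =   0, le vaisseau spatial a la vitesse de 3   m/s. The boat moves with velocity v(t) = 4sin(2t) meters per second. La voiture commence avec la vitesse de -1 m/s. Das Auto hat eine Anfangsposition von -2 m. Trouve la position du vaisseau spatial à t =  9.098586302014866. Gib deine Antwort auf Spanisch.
Debemos encontrar la integral de nuestra ecuación del snap s(t) = 3·exp(t) 4 veces. La integral del snap es la sacudida. Usando j(0) = 3, obtenemos j(t) = 3·exp(t). Tomando ∫j(t)dt y aplicando a(0) = 3, encontramos a(t) = 3·exp(t). Integrando la aceleración y usando la condición inicial v(0) = 3, obtenemos v(t) = 3·exp(t). La integral de la velocidad es la posición. Usando x(0) = 3, obtenemos x(t) = 3·exp(t). Usando x(t) = 3·exp(t) y sustituyendo t = 9.098586302014866, encontramos x = 26827.9247063403.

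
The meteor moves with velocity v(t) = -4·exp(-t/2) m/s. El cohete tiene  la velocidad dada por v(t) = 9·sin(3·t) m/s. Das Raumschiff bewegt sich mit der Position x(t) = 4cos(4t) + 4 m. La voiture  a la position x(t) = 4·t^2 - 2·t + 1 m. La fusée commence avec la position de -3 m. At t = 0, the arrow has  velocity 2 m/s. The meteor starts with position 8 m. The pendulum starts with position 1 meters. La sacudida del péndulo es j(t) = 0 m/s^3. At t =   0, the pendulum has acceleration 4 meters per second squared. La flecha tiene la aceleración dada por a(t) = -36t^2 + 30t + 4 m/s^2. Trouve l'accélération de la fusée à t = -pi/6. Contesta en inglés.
We must differentiate our velocity equation v(t) = 9·sin(3·t) 1 time. The derivative of velocity gives acceleration: a(t) = 27·cos(3·t). From the given acceleration equation a(t) = 27·cos(3·t), we substitute t = -pi/6 to get a = 0.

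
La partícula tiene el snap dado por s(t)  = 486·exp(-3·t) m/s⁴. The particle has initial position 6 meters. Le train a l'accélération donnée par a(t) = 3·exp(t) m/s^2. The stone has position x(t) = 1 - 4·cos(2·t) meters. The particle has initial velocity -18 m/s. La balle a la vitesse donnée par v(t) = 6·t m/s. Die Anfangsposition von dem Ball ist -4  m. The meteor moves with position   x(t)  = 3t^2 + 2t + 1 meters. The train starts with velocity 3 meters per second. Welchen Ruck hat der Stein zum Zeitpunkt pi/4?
Ausgehend von der Position x(t) = 1 - 4·cos(2·t), nehmen wir 3 Ableitungen. Die Ableitung von der Position ergibt die Geschwindigkeit: v(t) = 8·sin(2·t). Die Ableitung von der Geschwindigkeit ergibt die Beschleunigung: a(t) = 16·cos(2·t). Die Ableitung von der Beschleunigung ergibt den Ruck: j(t) = -32·sin(2·t). Aus der Gleichung für den Ruck j(t) = -32·sin(2·t), setzen wir t = pi/4 ein und erhalten j = -32.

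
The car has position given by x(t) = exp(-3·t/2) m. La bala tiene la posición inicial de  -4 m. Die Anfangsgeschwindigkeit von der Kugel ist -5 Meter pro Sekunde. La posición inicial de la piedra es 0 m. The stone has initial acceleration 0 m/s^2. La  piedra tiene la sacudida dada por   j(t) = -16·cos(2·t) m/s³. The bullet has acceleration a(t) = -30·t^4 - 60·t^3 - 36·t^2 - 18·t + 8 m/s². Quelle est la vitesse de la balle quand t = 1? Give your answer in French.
Nous devons intégrer notre équation de l'accélération a(t) = -30·t^4 - 60·t^3 - 36·t^2 - 18·t + 8 1 fois. En prenant ∫a(t)dt et en appliquant v(0) = -5, nous trouvons v(t) = -6·t^5 - 15·t^4 - 12·t^3 - 9·t^2 + 8·t - 5. En utilisant v(t) = -6·t^5 - 15·t^4 - 12·t^3 - 9·t^2 + 8·t - 5 et en substituant t = 1, nous trouvons v = -39.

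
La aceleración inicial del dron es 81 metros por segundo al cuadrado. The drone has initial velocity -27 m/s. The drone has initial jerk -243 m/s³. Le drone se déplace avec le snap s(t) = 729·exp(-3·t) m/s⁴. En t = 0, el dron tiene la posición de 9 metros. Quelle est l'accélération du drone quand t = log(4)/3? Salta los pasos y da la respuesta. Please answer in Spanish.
La aceleración en t = log(4)/3 es a = 81/4.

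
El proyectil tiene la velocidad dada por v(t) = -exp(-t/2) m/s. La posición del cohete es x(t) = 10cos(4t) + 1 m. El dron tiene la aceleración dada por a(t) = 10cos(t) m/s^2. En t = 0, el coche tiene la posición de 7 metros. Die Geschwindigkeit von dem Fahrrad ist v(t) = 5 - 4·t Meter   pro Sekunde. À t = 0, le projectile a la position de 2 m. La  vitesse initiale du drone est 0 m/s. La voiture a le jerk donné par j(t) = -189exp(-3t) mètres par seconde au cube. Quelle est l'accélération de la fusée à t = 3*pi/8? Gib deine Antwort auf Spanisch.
Para resolver esto, necesitamos tomar 2 derivadas de nuestra ecuación de la posición x(t) = 10·cos(4·t) + 1. La derivada de la posición da la velocidad: v(t) = -40·sin(4·t). Derivando la velocidad, obtenemos la aceleración: a(t) = -160·cos(4·t). Tenemos la aceleración a(t) = -160·cos(4·t). Sustituyendo t = 3*pi/8: a(3*pi/8) = 0.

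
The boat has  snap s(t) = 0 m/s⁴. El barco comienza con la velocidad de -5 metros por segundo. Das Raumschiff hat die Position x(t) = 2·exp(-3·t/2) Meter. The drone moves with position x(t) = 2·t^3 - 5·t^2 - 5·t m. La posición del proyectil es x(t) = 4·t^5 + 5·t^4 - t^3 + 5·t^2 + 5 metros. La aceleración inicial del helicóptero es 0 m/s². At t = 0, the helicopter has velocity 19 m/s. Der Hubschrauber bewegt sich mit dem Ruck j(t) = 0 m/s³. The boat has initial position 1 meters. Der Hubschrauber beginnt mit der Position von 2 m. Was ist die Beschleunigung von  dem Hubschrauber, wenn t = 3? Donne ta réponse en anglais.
To solve this, we need to take 1 integral of our jerk equation j(t) = 0. The integral of jerk, with a(0) = 0, gives acceleration: a(t) = 0. We have acceleration a(t) = 0. Substituting t = 3: a(3) = 0.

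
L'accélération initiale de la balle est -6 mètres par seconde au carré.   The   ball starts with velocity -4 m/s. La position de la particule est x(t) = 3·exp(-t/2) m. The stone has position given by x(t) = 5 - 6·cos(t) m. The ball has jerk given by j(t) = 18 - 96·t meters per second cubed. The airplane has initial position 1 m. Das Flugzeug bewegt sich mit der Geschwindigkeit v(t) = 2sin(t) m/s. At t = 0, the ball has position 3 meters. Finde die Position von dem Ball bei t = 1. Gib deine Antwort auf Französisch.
Nous devons intégrer notre équation du jerk j(t) = 18 - 96·t 3 fois. En intégrant le jerk et en utilisant la condition initiale a(0) = -6, nous obtenons a(t) = -48·t^2 + 18·t - 6. La primitive de l'accélération, avec v(0) = -4, donne la vitesse: v(t) = -16·t^3 + 9·t^2 - 6·t - 4. La primitive de la vitesse est la position. En utilisant x(0) = 3, nous obtenons x(t) = -4·t^4 + 3·t^3 - 3·t^2 - 4·t + 3. Nous avons la position x(t) = -4·t^4 + 3·t^3 - 3·t^2 - 4·t + 3. En substituant t = 1: x(1) = -5.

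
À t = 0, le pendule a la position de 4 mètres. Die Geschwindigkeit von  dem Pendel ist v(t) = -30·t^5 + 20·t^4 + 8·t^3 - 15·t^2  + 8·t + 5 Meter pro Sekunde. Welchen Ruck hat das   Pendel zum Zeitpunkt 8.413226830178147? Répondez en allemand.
Um dies zu lösen, müssen wir 2 Ableitungen unserer Gleichung für die Geschwindigkeit v(t) = -30·t^5 + 20·t^4 + 8·t^3 - 15·t^2 + 8·t + 5 nehmen. Die Ableitung von der Geschwindigkeit ergibt die Beschleunigung: a(t) = -150·t^4 + 80·t^3 + 24·t^2 - 30·t + 8. Mit d/dt von a(t) finden wir j(t) = -600·t^3 + 240·t^2 + 48·t - 30. Wir haben den Ruck j(t) = -600·t^3 + 240·t^2 + 48·t - 30. Durch Einsetzen von t = 8.413226830178147: j(8.413226830178147) = -339943.352410216.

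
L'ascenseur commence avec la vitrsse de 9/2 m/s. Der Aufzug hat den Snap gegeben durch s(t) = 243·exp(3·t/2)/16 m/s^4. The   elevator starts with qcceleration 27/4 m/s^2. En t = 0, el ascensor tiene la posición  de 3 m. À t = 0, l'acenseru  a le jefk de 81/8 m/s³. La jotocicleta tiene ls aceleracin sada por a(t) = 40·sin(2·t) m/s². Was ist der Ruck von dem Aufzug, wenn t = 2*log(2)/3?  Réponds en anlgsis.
We need to integrate our snap equation s(t) = 243·exp(3·t/2)/16 1 time. The integral of snap is jerk. Using j(0) = 81/8, we get j(t) = 81·exp(3·t/2)/8. Using j(t) = 81·exp(3·t/2)/8 and substituting t = 2*log(2)/3, we find j = 81/4.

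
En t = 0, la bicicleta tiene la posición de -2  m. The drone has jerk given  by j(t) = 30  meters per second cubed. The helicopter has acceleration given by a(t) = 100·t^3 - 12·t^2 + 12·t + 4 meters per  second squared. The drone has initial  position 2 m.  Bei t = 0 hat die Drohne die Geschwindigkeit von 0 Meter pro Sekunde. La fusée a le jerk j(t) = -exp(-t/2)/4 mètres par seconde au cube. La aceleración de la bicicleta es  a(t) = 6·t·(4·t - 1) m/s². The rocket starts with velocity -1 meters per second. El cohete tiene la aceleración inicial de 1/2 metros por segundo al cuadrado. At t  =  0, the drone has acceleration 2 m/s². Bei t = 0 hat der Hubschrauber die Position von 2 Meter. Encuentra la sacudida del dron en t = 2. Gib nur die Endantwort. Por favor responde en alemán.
Bei t = 2, j = 30.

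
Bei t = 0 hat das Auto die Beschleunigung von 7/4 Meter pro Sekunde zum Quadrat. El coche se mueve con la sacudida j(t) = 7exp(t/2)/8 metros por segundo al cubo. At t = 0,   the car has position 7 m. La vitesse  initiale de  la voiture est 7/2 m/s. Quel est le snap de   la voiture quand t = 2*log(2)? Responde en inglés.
We must differentiate our jerk equation j(t) = 7·exp(t/2)/8 1 time. Differentiating jerk, we get snap: s(t) = 7·exp(t/2)/16. From the given snap equation s(t) = 7·exp(t/2)/16, we substitute t = 2*log(2) to get s = 7/8.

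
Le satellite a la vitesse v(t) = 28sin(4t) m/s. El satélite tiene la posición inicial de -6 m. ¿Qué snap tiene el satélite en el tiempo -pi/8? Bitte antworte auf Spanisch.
Debemos derivar nuestra ecuación de la velocidad v(t) = 28·sin(4·t) 3 veces. La derivada de la velocidad da la aceleración: a(t) = 112·cos(4·t). Tomando d/dt de a(t), encontramos j(t) = -448·sin(4·t). Tomando d/dt de j(t), encontramos s(t) = -1792·cos(4·t). Usando s(t) = -1792·cos(4·t) y sustituyendo t = -pi/8, encontramos s = 0.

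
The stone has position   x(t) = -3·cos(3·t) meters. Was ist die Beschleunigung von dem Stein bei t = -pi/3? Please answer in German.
Um dies zu lösen, müssen wir 2 Ableitungen unserer Gleichung für die Position x(t) = -3·cos(3·t) nehmen. Mit d/dt von x(t) finden wir v(t) = 9·sin(3·t). Mit d/dt von v(t) finden wir a(t) = 27·cos(3·t). Wir haben die Beschleunigung a(t) = 27·cos(3·t). Durch Einsetzen von t = -pi/3: a(-pi/3) = -27.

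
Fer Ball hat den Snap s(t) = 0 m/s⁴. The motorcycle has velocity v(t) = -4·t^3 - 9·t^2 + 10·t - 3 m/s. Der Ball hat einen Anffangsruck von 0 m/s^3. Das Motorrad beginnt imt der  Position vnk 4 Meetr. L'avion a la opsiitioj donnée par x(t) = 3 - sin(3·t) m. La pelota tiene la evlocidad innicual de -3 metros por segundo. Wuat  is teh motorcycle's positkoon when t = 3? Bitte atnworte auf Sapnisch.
Para resolver esto, necesitamos tomar 1 antiderivada de nuestra ecuación de la velocidad v(t) = -4·t^3 - 9·t^2 + 10·t - 3. Tomando ∫v(t)dt y aplicando x(0) = 4, encontramos x(t) = -t^4 - 3·t^3 + 5·t^2 - 3·t + 4. Usando x(t) = -t^4 - 3·t^3 + 5·t^2 - 3·t + 4 y sustituyendo t = 3, encontramos x = -122.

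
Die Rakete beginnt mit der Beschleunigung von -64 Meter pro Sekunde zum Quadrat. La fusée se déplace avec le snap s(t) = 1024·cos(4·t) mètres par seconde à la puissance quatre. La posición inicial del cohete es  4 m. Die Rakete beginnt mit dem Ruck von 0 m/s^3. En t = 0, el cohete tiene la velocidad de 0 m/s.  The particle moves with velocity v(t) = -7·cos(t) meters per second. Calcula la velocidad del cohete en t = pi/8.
Para resolver esto, necesitamos tomar 3 integrales de nuestra ecuación del snap s(t) = 1024·cos(4·t). La integral del snap, con j(0) = 0, da la sacudida: j(t) = 256·sin(4·t). La integral de la sacudida, con a(0) = -64, da la aceleración: a(t) = -64·cos(4·t). Integrando la aceleración y usando la condición inicial v(0) = 0, obtenemos v(t) = -16·sin(4·t). Usando v(t) = -16·sin(4·t) y sustituyendo t = pi/8, encontramos v = -16.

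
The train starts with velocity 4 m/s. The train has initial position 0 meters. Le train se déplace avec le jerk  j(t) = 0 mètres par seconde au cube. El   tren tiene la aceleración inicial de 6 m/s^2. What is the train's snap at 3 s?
To solve this, we need to take 1 derivative of our jerk equation j(t) = 0. Taking d/dt of j(t), we find s(t) = 0. Using s(t) = 0 and substituting t = 3, we find s = 0.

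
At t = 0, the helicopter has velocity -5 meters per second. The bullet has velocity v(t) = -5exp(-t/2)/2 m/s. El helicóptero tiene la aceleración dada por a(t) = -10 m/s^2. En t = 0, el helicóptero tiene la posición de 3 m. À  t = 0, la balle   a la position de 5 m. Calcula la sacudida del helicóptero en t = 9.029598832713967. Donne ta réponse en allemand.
Ausgehend von der Beschleunigung a(t) = -10, nehmen wir 1 Ableitung. Die Ableitung von der Beschleunigung ergibt den Ruck: j(t) = 0. Aus der Gleichung für den Ruck j(t) = 0, setzen wir t = 9.029598832713967 ein und erhalten j = 0.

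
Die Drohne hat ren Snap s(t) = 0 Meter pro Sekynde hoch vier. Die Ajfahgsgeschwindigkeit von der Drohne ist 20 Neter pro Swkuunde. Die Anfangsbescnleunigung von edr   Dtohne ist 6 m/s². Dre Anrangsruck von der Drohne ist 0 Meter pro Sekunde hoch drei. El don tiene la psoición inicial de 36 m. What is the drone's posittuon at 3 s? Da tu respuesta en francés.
En partant du snap s(t) = 0, nous prenons 4 intégrales. En intégrant le snap et en utilisant la condition initiale j(0) = 0, nous obtenons j(t) = 0. En intégrant le jerk et en utilisant la condition initiale a(0) = 6, nous obtenons a(t) = 6. L'intégrale de l'accélération, avec v(0) = 20, donne la vitesse: v(t) = 6·t + 20. En intégrant la vitesse et en utilisant la condition initiale x(0) = 36, nous obtenons x(t) = 3·t^2 + 20·t + 36. De l'équation de la position x(t) = 3·t^2 + 20·t + 36, nous substituons t = 3 pour obtenir x = 123.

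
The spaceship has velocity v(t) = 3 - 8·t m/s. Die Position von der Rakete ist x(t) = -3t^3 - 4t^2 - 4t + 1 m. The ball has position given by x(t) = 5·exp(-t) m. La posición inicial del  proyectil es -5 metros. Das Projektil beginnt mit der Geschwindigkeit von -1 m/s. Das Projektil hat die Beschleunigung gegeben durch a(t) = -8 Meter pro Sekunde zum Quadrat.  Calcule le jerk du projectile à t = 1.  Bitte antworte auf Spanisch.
Partiendo de la aceleración a(t) = -8, tomamos 1 derivada. Tomando d/dt de a(t), encontramos j(t) = 0. De la ecuación de la sacudida j(t) = 0, sustituimos t = 1 para obtener j = 0.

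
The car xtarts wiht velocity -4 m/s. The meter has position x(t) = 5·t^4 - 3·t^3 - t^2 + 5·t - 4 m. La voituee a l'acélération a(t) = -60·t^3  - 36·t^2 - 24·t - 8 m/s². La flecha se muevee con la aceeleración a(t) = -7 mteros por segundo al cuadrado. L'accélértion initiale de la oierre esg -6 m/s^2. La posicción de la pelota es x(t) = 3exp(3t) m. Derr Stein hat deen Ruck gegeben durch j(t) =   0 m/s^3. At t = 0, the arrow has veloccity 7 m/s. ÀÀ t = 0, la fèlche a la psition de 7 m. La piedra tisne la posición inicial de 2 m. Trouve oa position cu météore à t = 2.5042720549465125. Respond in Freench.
En utilisant x(t) = 5·t^4 - 3·t^3 - t^2 + 5·t - 4 et en substituant t = 2.5042720549465125, nous trouvons x = 151.785210820524.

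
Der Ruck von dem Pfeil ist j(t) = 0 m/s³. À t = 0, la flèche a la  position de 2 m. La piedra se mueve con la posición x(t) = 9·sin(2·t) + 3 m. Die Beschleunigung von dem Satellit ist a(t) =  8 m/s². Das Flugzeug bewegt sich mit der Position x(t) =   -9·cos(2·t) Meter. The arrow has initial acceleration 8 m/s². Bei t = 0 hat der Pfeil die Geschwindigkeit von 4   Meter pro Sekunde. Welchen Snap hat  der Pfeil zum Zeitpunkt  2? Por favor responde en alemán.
Um dies zu lösen, müssen wir 1 Ableitung unserer Gleichung für den Ruck j(t) = 0 nehmen. Die Ableitung von dem Ruck ergibt den Snap: s(t) = 0. Mit s(t) = 0 und Einsetzen von t = 2, finden wir s = 0.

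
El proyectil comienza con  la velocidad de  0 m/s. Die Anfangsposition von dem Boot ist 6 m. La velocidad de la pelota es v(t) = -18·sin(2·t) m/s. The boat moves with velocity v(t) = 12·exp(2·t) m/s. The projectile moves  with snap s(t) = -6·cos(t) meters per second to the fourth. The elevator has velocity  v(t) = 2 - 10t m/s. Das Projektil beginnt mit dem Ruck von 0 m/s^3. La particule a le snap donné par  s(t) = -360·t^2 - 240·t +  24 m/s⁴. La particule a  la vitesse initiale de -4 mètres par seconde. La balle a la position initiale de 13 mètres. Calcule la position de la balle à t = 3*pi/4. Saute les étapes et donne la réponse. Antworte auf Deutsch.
x(3*pi/4) = 4.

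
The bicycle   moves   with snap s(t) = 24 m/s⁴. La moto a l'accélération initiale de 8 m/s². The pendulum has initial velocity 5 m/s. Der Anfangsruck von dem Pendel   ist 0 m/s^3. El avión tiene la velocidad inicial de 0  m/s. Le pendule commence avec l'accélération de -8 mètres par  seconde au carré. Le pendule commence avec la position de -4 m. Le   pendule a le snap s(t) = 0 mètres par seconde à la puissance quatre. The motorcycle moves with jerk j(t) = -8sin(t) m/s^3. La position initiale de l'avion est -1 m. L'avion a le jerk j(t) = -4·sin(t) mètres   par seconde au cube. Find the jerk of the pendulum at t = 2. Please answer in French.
En partant du snap s(t) = 0, nous prenons 1 intégrale. La primitive du snap est le jerk. En utilisant j(0) = 0, nous obtenons j(t) = 0. En utilisant j(t) = 0 et en substituant t = 2, nous trouvons j = 0.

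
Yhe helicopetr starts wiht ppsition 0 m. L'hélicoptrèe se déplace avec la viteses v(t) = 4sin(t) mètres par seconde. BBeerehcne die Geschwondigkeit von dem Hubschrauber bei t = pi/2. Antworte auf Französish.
En utilisant v(t) = 4·sin(t) et en substituant t = pi/2, nous trouvons v = 4.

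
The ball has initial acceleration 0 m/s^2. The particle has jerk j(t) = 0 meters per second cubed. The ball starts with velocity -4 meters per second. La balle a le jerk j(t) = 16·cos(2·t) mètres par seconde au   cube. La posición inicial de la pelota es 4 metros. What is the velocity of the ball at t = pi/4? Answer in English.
Starting from jerk j(t) = 16·cos(2·t), we take 2 antiderivatives. Integrating jerk and using the initial condition a(0) = 0, we get a(t) = 8·sin(2·t). The antiderivative of acceleration is velocity. Using v(0) = -4, we get v(t) = -4·cos(2·t). We have velocity v(t) = -4·cos(2·t). Substituting t = pi/4: v(pi/4) = 0.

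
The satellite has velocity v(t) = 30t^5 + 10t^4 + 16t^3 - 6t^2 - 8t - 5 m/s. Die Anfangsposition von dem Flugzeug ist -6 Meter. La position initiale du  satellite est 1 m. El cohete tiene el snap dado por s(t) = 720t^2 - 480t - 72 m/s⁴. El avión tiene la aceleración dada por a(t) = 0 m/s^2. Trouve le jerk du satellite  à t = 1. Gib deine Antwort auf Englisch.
We must differentiate our velocity equation v(t) = 30·t^5 + 10·t^4 + 16·t^3 - 6·t^2 - 8·t - 5 2 times. The derivative of velocity gives acceleration: a(t) = 150·t^4 + 40·t^3 + 48·t^2 - 12·t - 8. Differentiating acceleration, we get jerk: j(t) = 600·t^3 + 120·t^2 + 96·t - 12. From the given jerk equation j(t) = 600·t^3 + 120·t^2 + 96·t - 12, we substitute t = 1 to get j = 804.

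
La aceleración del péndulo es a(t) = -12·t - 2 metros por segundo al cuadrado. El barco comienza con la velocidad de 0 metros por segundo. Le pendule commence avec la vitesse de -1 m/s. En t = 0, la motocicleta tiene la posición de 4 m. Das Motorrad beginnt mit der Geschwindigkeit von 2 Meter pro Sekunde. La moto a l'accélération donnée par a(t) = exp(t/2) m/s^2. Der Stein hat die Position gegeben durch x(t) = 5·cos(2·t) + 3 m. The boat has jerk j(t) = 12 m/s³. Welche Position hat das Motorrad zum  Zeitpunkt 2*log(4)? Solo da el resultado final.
Die Position bei t = 2*log(4) ist x = 16.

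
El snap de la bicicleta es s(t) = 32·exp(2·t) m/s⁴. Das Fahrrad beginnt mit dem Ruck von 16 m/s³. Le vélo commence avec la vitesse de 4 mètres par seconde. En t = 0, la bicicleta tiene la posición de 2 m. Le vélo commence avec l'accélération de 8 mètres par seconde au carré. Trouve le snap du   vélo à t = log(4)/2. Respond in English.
Using s(t) = 32·exp(2·t) and substituting t = log(4)/2, we find s = 128.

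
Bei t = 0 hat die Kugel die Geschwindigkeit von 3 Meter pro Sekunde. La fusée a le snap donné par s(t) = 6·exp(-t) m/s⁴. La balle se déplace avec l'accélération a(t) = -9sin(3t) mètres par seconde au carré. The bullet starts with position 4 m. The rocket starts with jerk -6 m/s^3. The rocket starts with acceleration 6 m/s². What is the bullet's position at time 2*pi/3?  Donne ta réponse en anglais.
To solve this, we need to take 2 antiderivatives of our acceleration equation a(t) = -9·sin(3·t). The integral of acceleration is velocity. Using v(0) = 3, we get v(t) = 3·cos(3·t). Taking ∫v(t)dt and applying x(0) = 4, we find x(t) = sin(3·t) + 4. Using x(t) = sin(3·t) + 4 and substituting t = 2*pi/3, we find x = 4.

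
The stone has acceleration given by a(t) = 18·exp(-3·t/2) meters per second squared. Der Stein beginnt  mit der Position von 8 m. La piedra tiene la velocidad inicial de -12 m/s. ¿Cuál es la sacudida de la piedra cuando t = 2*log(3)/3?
Debemos derivar nuestra ecuación de la aceleración a(t) = 18·exp(-3·t/2) 1 vez. La derivada de la aceleración da la sacudida: j(t) = -27·exp(-3·t/2). Tenemos la sacudida j(t) = -27·exp(-3·t/2). Sustituyendo t = 2*log(3)/3: j(2*log(3)/3) = -9.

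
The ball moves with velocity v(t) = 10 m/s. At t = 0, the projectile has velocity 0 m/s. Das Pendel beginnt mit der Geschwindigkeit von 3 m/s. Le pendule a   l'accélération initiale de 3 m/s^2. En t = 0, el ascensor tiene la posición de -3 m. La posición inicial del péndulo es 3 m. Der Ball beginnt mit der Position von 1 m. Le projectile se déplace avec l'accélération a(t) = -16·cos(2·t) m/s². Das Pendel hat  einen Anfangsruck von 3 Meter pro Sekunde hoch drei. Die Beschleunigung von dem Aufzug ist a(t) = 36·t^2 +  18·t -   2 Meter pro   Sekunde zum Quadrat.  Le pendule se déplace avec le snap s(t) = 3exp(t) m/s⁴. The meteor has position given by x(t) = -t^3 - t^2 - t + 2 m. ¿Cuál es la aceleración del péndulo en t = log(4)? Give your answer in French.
Pour résoudre ceci, nous devons prendre 2 primitives de notre équation du snap s(t) = 3·exp(t). L'intégrale du snap, avec j(0) = 3, donne le jerk: j(t) = 3·exp(t). L'intégrale du jerk, avec a(0) = 3, donne l'accélération: a(t) = 3·exp(t). Nous avons l'accélération a(t) = 3·exp(t). En substituant t = log(4): a(log(4)) = 12.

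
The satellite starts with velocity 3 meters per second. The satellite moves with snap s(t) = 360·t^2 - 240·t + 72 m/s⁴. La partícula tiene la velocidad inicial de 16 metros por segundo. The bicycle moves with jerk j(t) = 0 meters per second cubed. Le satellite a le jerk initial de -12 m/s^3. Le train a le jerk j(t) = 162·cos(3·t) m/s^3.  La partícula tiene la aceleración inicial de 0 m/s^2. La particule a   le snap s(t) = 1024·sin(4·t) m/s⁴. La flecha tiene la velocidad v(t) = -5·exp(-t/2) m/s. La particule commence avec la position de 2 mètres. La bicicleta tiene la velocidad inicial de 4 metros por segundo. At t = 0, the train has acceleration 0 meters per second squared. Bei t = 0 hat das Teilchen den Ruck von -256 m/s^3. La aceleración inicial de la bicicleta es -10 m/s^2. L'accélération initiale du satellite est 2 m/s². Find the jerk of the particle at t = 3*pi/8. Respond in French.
Pour résoudre ceci, nous devons prendre 1 intégrale de notre équation du snap s(t) = 1024·sin(4·t). La primitive du snap est le jerk. En utilisant j(0) = -256, nous obtenons j(t) = -256·cos(4·t). Nous avons le jerk j(t) = -256·cos(4·t). En substituant t = 3*pi/8: j(3*pi/8) = 0.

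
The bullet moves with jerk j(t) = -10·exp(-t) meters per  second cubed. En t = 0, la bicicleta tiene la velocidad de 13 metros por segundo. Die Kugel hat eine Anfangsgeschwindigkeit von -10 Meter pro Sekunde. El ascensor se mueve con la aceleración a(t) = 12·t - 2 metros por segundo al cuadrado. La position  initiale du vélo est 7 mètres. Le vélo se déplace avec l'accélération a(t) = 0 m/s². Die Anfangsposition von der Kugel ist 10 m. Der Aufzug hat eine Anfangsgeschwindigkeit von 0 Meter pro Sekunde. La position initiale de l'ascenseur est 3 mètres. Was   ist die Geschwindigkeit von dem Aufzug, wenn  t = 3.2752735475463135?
Wir müssen das Integral unserer Gleichung für die Beschleunigung a(t) = 12·t - 2 1-mal finden. Mit ∫a(t)dt und Anwendung von v(0) = 0, finden wir v(t) = 2·t·(3·t - 1). Aus der Gleichung für die Geschwindigkeit v(t) = 2·t·(3·t - 1), setzen wir t = 3.2752735475463135 ein und erhalten v = 57.8139537724471.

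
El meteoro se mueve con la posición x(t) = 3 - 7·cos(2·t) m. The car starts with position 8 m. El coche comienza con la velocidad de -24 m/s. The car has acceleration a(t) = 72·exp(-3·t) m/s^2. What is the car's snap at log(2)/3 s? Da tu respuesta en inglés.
We must differentiate our acceleration equation a(t) = 72·exp(-3·t) 2 times. Taking d/dt of a(t), we find j(t) = -216·exp(-3·t). Taking d/dt of j(t), we find s(t) = 648·exp(-3·t). Using s(t) = 648·exp(-3·t) and substituting t = log(2)/3, we find s = 324.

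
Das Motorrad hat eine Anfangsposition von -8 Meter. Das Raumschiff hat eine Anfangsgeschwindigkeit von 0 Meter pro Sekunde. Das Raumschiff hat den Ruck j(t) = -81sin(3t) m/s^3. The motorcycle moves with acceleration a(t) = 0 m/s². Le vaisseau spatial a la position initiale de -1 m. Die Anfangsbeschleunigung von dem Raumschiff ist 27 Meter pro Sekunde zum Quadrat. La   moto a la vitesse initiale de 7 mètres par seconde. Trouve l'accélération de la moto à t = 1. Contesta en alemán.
Wir haben die Beschleunigung a(t) = 0. Durch Einsetzen von t = 1: a(1) = 0.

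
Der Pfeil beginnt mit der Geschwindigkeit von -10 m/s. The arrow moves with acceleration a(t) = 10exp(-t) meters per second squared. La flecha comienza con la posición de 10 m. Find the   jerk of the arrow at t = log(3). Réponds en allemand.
Wir müssen unsere Gleichung für die Beschleunigung a(t) = 10·exp(-t) 1-mal ableiten. Mit d/dt von a(t) finden wir j(t) = -10·exp(-t). Wir haben den Ruck j(t) = -10·exp(-t). Durch Einsetzen von t = log(3): j(log(3)) = -10/3.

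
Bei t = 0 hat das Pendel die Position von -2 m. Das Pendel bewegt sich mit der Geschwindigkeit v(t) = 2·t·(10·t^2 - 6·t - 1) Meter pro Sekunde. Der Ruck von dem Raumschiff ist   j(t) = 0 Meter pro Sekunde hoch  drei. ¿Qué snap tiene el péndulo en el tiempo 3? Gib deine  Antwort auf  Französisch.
Pour résoudre ceci, nous devons prendre 3 dérivées de notre équation de la vitesse v(t) = 2·t·(10·t^2 - 6·t - 1). En prenant d/dt de v(t), nous trouvons a(t) = 20·t^2 + 2·t·(20·t - 6) - 12·t - 2. En prenant d/dt de a(t), nous trouvons j(t) = 120·t - 24. La dérivée du jerk donne le snap: s(t) = 120. De l'équation du snap s(t) = 120, nous substituons t = 3 pour obtenir s = 120.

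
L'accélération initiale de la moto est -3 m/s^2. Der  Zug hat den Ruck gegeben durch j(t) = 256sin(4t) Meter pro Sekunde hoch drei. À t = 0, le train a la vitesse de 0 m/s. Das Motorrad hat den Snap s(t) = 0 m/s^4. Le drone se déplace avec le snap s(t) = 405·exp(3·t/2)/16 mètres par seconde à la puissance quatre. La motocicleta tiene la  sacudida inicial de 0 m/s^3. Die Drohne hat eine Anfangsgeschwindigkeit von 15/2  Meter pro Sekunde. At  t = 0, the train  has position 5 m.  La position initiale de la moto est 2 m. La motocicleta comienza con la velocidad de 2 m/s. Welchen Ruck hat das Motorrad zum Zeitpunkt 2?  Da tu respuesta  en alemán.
Wir müssen die Stammfunktion unserer Gleichung für den Snap s(t) = 0 1-mal finden. Das Integral von dem Snap ist der Ruck. Mit j(0) = 0 erhalten wir j(t) = 0. Mit j(t) = 0 und Einsetzen von t = 2, finden wir j = 0.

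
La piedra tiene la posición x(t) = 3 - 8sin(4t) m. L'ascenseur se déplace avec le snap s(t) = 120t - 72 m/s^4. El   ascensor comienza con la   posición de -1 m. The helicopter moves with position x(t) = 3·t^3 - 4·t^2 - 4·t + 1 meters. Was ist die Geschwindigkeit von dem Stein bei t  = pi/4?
Wir müssen unsere Gleichung für die Position x(t) = 3 - 8·sin(4·t) 1-mal ableiten. Mit d/dt von x(t) finden wir v(t) = -32·cos(4·t). Wir haben die Geschwindigkeit v(t) = -32·cos(4·t). Durch Einsetzen von t = pi/4: v(pi/4) = 32.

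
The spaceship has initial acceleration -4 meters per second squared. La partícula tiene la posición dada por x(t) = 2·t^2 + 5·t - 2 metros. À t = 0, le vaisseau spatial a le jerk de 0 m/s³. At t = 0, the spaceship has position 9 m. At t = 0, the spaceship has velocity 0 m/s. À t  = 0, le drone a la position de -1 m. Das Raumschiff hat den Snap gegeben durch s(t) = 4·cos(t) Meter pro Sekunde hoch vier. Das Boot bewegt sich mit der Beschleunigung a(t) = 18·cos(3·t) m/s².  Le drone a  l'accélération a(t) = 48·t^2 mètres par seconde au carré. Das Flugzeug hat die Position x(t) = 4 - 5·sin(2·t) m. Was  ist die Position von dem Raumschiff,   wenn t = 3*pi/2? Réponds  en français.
Pour résoudre ceci, nous devons prendre 4 intégrales de notre équation du snap s(t) = 4·cos(t). En prenant ∫s(t)dt et en appliquant j(0) = 0, nous trouvons j(t) = 4·sin(t). La primitive du jerk, avec a(0) = -4, donne l'accélération: a(t) = -4·cos(t). En prenant ∫a(t)dt et en appliquant v(0) = 0, nous trouvons v(t) = -4·sin(t). En prenant ∫v(t)dt et en appliquant x(0) = 9, nous trouvons x(t) = 4·cos(t) + 5. En utilisant x(t) = 4·cos(t) + 5 et en substituant t = 3*pi/2, nous trouvons x = 5.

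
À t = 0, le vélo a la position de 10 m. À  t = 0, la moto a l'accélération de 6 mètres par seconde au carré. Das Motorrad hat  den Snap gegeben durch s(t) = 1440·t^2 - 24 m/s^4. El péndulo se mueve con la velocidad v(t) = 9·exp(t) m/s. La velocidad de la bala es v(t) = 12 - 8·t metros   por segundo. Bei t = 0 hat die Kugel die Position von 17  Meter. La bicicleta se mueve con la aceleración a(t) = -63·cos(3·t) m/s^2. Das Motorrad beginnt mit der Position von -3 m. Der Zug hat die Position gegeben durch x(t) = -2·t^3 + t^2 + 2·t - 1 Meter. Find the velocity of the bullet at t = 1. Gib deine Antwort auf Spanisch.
Usando v(t) = 12 - 8·t y sustituyendo t = 1, encontramos v = 4.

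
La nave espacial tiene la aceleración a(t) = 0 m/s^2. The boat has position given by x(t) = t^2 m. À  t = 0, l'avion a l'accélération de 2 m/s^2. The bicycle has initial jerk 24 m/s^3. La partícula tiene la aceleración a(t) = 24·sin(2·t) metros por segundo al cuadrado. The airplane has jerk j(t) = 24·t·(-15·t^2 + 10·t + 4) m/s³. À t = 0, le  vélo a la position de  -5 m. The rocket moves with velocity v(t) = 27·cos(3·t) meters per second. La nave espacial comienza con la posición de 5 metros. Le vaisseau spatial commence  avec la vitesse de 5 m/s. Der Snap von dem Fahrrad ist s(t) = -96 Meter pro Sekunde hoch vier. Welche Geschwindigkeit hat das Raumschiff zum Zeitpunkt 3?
Wir müssen das Integral unserer Gleichung für die Beschleunigung a(t) = 0 1-mal finden. Durch Integration von der Beschleunigung und Verwendung der Anfangsbedingung v(0) = 5, erhalten wir v(t) = 5. Wir haben die Geschwindigkeit v(t) = 5. Durch Einsetzen von t = 3: v(3) = 5.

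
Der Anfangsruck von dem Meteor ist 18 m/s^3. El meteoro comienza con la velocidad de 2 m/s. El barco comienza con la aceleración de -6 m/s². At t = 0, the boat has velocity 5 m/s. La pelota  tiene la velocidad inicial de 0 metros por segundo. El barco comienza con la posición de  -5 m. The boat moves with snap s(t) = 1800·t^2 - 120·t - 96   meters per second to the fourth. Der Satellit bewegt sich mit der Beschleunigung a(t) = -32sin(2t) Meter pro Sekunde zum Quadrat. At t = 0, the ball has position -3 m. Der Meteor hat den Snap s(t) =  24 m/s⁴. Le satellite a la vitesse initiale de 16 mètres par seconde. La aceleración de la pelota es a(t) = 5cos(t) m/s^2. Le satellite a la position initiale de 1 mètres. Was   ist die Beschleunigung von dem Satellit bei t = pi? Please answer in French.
En utilisant a(t) = -32·sin(2·t) et en substituant t = pi, nous trouvons a = 0.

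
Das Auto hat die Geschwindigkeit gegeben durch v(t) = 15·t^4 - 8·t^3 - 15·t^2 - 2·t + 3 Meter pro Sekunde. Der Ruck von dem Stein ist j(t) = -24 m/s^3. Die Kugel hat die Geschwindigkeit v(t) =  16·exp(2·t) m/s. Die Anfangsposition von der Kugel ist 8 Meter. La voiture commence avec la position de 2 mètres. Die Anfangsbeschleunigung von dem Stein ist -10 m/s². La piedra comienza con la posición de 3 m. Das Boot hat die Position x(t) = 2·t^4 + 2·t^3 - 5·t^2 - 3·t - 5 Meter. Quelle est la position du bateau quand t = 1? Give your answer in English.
From the given position equation x(t) = 2·t^4 + 2·t^3 - 5·t^2 - 3·t - 5, we substitute t = 1 to get x = -9.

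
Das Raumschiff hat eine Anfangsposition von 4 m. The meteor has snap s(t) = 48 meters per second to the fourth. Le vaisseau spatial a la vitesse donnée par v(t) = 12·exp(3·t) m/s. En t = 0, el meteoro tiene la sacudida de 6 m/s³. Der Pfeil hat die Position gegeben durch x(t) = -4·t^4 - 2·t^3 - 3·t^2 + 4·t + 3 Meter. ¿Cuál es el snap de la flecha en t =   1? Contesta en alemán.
Um dies zu lösen, müssen wir 4 Ableitungen unserer Gleichung für die Position x(t) = -4·t^4 - 2·t^3 - 3·t^2 + 4·t + 3 nehmen. Die Ableitung von der Position ergibt die Geschwindigkeit: v(t) = -16·t^3 - 6·t^2 - 6·t + 4. Durch Ableiten von der Geschwindigkeit erhalten wir die Beschleunigung: a(t) = -48·t^2 - 12·t - 6. Mit d/dt von a(t) finden wir j(t) = -96·t - 12. Die Ableitung von dem Ruck ergibt den Snap: s(t) = -96. Wir haben den Snap s(t) = -96. Durch Einsetzen von t = 1: s(1) = -96.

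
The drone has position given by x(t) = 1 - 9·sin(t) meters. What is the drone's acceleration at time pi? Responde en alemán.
Um dies zu lösen, müssen wir 2 Ableitungen unserer Gleichung für die Position x(t) = 1 - 9·sin(t) nehmen. Mit d/dt von x(t) finden wir v(t) = -9·cos(t). Die Ableitung von der Geschwindigkeit ergibt die Beschleunigung: a(t) = 9·sin(t). Mit a(t) = 9·sin(t) und Einsetzen von t = pi, finden wir a = 0.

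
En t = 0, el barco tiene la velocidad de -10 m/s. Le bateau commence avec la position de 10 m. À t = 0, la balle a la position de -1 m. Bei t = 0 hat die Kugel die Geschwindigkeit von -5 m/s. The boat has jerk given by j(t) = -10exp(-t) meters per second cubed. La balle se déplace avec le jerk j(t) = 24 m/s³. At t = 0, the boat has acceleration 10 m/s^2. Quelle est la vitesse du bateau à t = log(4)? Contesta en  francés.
Nous devons intégrer notre équation du jerk j(t) = -10·exp(-t) 2 fois. La primitive du jerk, avec a(0) = 10, donne l'accélération: a(t) = 10·exp(-t). En prenant ∫a(t)dt et en appliquant v(0) = -10, nous trouvons v(t) = -10·exp(-t). De l'équation de la vitesse v(t) = -10·exp(-t), nous substituons t = log(4) pour obtenir v = -5/2.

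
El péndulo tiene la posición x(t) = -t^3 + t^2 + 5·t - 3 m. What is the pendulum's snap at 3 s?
We must differentiate our position equation x(t) = -t^3 + t^2 + 5·t - 3 4 times. Taking d/dt of x(t), we find v(t) = -3·t^2 + 2·t + 5. Taking d/dt of v(t), we find a(t) = 2 - 6·t. Differentiating acceleration, we get jerk: j(t) = -6. Taking d/dt of j(t), we find s(t) = 0. From the given snap equation s(t) = 0, we substitute t = 3 to get s = 0.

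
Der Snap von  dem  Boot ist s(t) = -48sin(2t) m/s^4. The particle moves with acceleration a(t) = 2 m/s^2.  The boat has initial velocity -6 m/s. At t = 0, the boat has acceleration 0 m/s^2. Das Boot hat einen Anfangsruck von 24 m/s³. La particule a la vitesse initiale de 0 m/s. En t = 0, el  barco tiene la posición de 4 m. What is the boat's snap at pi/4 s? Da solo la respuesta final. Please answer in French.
s(pi/4) = -48.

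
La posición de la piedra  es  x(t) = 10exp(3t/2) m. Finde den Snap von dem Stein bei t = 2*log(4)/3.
Ausgehend von der Position x(t) = 10·exp(3·t/2), nehmen wir 4 Ableitungen. Mit d/dt von x(t) finden wir v(t) = 15·exp(3·t/2). Die Ableitung von der Geschwindigkeit ergibt die Beschleunigung: a(t) = 45·exp(3·t/2)/2. Mit d/dt von a(t) finden wir j(t) = 135·exp(3·t/2)/4. Die Ableitung von dem Ruck ergibt den Snap: s(t) = 405·exp(3·t/2)/8. Aus der Gleichung für den Snap s(t) = 405·exp(3·t/2)/8, setzen wir t = 2*log(4)/3 ein und erhalten s = 405/2.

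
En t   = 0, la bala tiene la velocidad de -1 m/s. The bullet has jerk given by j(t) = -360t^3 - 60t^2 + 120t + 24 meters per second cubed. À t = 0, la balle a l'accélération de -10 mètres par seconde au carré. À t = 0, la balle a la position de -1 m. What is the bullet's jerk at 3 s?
From the given jerk equation j(t) = -360·t^3 - 60·t^2 + 120·t + 24, we substitute t = 3 to get j = -9876.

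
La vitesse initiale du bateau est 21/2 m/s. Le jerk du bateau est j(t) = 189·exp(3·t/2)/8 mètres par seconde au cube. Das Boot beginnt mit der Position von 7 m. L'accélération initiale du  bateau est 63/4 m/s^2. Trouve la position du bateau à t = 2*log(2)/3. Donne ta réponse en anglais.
We must find the integral of our jerk equation j(t) = 189·exp(3·t/2)/8 3 times. Integrating jerk and using the initial condition a(0) = 63/4, we get a(t) = 63·exp(3·t/2)/4. Finding the antiderivative of a(t) and using v(0) = 21/2: v(t) = 21·exp(3·t/2)/2. Integrating velocity and using the initial condition x(0) = 7, we get x(t) = 7·exp(3·t/2). From the given position equation x(t) = 7·exp(3·t/2), we substitute t = 2*log(2)/3 to get x = 14.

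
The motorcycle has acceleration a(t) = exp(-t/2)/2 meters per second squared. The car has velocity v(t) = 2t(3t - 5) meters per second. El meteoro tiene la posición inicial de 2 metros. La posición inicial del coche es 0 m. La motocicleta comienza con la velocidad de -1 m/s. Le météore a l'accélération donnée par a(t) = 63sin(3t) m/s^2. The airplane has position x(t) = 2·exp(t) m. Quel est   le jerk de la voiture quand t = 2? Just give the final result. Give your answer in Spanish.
La sacudida en t = 2 es j = 12.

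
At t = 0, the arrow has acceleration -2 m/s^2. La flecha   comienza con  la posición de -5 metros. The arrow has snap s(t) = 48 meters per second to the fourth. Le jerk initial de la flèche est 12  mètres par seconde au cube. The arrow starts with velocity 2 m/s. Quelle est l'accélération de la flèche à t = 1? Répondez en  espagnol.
Para resolver esto, necesitamos tomar 2 integrales de nuestra ecuación del snap s(t) = 48. Integrando el snap y usando la condición inicial j(0) = 12, obtenemos j(t) = 48·t + 12. La integral de la sacudida, con a(0) = -2, da la aceleración: a(t) = 24·t^2 + 12·t - 2. De la ecuación de la aceleración a(t) = 24·t^2 + 12·t - 2, sustituimos t = 1 para obtener a = 34.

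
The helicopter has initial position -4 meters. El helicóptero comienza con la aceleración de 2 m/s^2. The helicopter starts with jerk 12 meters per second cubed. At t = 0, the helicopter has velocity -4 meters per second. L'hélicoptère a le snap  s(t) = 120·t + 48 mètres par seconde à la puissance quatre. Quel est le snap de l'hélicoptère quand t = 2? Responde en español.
Tenemos el snap s(t) = 120·t + 48. Sustituyendo t = 2: s(2) = 288.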